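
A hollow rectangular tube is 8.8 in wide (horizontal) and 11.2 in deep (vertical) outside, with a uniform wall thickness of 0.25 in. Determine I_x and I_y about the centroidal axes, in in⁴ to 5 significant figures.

I_x ≈ 182.96 in⁴, I_y ≈ 126.20 in⁴

Decompose the section into non-overlapping parts with the origin at the bottom-left of its bounding rectangle.
Outer rectangle: 8.8 × 11.2, A = 98.56 in², y = 5.6 in, Ī = 1030.281 in⁴.
Inner void (subtracted): 8.3 × 10.7, A = 88.81 in², y = 5.6 in, Ī = 847.3214 in⁴.
By symmetry the centroid is at mid-height, ȳ = 5.6 in.
All pieces are centred on the centroidal x-axis, so I = ΣĪ (holes subtracted) = 182.9591 in⁴.
Repeating about the centroidal y-axis gives I_y = 126.1971 in⁴.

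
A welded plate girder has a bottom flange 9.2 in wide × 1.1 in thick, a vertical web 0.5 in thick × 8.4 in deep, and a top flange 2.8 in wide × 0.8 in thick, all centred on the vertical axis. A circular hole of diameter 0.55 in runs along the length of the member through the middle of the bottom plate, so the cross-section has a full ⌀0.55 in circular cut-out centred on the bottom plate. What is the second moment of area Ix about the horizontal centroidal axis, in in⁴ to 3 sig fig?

Break the section into simple shapes (no overlaps), measuring from the bottom-left corner of the bounding box.
Bottom plate: 9.2 × 1.1, A = 10.12 in², y = 0.55 in, Ī = 1.0204 in⁴.
Web plate: 0.5 × 8.4, A = 4.2 in², y = 5.3 in, Ī = 24.696 in⁴.
Top plate: 2.8 × 0.8, A = 2.24 in², y = 9.9 in, Ī = 0.11947 in⁴.
Hole (subtracted): ⌀0.55, A = 0.23758 in², y = 0.55 in, Ī = 0.0044918 in⁴.
Centroid: ȳ = ΣA·y / ΣA = 3.0554 in.
Transfer each piece to the horizontal centroidal axis using Ī + A·d² with d = y − 3.0554:
  bottom plate: d = -2.5054 in → contributes +64.543 in⁴
  web plate: d = 2.2446 in → contributes +45.857 in⁴
  top plate: d = 6.8446 in → contributes +105.06 in⁴
  hole: d = -2.5054 in → contributes −1.4958 in⁴
Total I = 213.96 in⁴.

Ix ≈ 214 in⁴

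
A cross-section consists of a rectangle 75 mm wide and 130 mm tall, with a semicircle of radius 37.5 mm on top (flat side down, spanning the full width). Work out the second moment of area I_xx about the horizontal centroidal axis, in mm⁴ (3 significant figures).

I_xx ≈ 2.57 × 10⁷ mm⁴

Decompose the section into non-overlapping parts with the origin at the bottom-left of its bounding rectangle.
Rectangular body: 75 × 130, A = 9 750 mm², y = 65 mm, Ī = 13 731 250 mm⁴.
Semicircular cap: semicircle r = 37.5, A = 2208.9 mm², y = 145.92 mm, Ī = 217 049 mm⁴.
Centroid: ȳ = ΣA·y / ΣA = 79.946 mm.
Transfer each piece to the horizontal centroidal axis using Ī + A·d² with d = y − 79.946:
  rectangular body: d = -14.946 mm → contributes +15 909 201 mm⁴
  semicircular cap: d = 65.97 mm → contributes +9 830 298 mm⁴
Total I = 25 739 499 mm⁴.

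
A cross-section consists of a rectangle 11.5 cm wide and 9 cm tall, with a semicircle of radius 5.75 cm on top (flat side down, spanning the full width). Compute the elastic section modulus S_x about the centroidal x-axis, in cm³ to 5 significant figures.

S_x ≈ 313.25 cm³

Break the section into simple shapes (no overlaps), measuring from the bottom-left corner of the bounding box.
Rectangular body: 11.5 × 9, A = 103.5 cm², y = 4.5 cm, Ī = 698.625 cm⁴.
Semicircular cap: semicircle r = 5.75, A = 51.93445 cm², y = 11.44038 cm, Ī = 119.9785 cm⁴.
Centroid: ȳ = ΣA·y / ΣA = 6.818949 cm.
Transfer each piece to the centroidal x-axis using Ī + A·d² with d = y − 6.818949:
  rectangular body: d = -2.318949 cm → contributes +1255.199 cm⁴
  semicircular cap: d = 4.621426 cm → contributes +1229.173 cm⁴
Total I = 2484.372 cm⁴.
Extreme fibre distance c = 7.931051 cm; S = I/c = 313.2462 cm³.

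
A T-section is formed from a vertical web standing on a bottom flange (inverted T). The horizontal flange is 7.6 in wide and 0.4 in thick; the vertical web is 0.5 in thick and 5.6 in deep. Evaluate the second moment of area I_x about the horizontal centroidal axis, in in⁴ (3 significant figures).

Split into non-overlapping primitives; take the origin at the lower-left of the bounding box.
Flange: 7.6 × 0.4, A = 3.04 in², y = 0.2 in, Ī = 0.040533 in⁴.
Web: 0.5 × 5.6, A = 2.8 in², y = 3.2 in, Ī = 7.3173 in⁴.
Centroid: ȳ = ΣA·y / ΣA = 1.6384 in.
Transfer each piece to the horizontal centroidal axis using Ī + A·d² with d = y − 1.6384:
  flange: d = -1.4384 in → contributes +6.3299 in⁴
  web: d = 1.5616 in → contributes +14.146 in⁴
Total I = 20.476 in⁴.

I_x ≈ 20.5 in⁴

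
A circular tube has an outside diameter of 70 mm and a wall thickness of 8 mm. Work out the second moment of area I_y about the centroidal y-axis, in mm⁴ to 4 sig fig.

Treat the section as a set of non-overlapping primitives; coordinates are from the bounding-box lower-left.
Outer circle: ⌀70, A = 3848.45 mm², x = 35 mm, Ī = 1 178 588 mm⁴.
Bore (subtracted): ⌀54, A = 2290.22 mm², x = 35 mm, Ī = 417 393 mm⁴.
By symmetry the centroid is at mid-width, x̄ = 35 mm.
All pieces are centred on the centroidal y-axis, so I = ΣĪ (holes subtracted) = 761 195 mm⁴.

I_y ≈ 7.612 × 10⁵ mm⁴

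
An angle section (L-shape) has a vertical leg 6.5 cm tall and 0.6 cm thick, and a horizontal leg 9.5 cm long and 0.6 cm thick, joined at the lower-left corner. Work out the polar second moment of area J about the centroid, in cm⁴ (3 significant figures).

Break the section into simple shapes (no overlaps), measuring from the bottom-left corner of the bounding box.
Vertical leg: 0.6 × 6.5, A = 3.9 cm², y = 3.25 cm, Ī = 13.731 cm⁴.
Horizontal leg (remainder): 8.9 × 0.6, A = 5.34 cm², y = 0.3 cm, Ī = 0.1602 cm⁴.
Centroid: ȳ = ΣA·y / ΣA = 1.5451 cm.
Transfer each piece to the centroidal x-axis using Ī + A·d² with d = y − 1.5451:
  vertical leg: d = 1.7049 cm → contributes +25.067 cm⁴
  horizontal leg (remainder): d = -1.2451 cm → contributes +8.4391 cm⁴
Total I = 33.506 cm⁴.
For the y-axis: x̄ = 3.0451 cm.
Repeating about the centroidal y-axis gives I_y = 86.219 cm⁴.
Polar second moment: J = I_x + I_y = 119.72 cm⁴.

J ≈ 120 cm⁴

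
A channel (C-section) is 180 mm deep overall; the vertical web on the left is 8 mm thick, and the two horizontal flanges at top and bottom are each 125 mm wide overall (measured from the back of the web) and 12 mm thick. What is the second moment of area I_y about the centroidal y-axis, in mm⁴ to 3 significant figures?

I_y ≈ 6.93 × 10⁶ mm⁴

Split into non-overlapping primitives; take the origin at the lower-left of the bounding box.
Web: 8 × 180, A = 1 440 mm², x = 4 mm, Ī = 7 680 mm⁴.
Top flange (beyond web): 117 × 12, A = 1 404 mm², x = 66.5 mm, Ī = 1 601 613 mm⁴.
Bottom flange (beyond web): 117 × 12, A = 1 404 mm², x = 66.5 mm, Ī = 1 601 613 mm⁴.
Centroid: x̄ = ΣA·x / ΣA = 45.314 mm.
Transfer each piece to the centroidal y-axis using Ī + A·d² with d = x − 45.314:
  web: d = -41.314 mm → contributes +2 465 487 mm⁴
  top flange (beyond web): d = 21.186 mm → contributes +2 231 820 mm⁴
  bottom flange (beyond web): d = 21.186 mm → contributes +2 231 820 mm⁴
Total I = 6 929 126 mm⁴.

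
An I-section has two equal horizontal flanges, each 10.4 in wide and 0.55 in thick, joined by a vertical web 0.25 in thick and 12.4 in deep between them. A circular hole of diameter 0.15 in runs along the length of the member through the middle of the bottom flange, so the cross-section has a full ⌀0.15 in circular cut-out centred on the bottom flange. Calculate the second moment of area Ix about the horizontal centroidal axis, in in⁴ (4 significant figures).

Treat the section as a set of non-overlapping primitives; coordinates are from the bounding-box lower-left.
Bottom flange: 10.4 × 0.55, A = 5.72 in², y = 0.275 in, Ī = 0.144192 in⁴.
Web: 0.25 × 12.4, A = 3.1 in², y = 6.75 in, Ī = 39.7213 in⁴.
Top flange: 10.4 × 0.55, A = 5.72 in², y = 13.225 in, Ī = 0.144192 in⁴.
Hole (subtracted): ⌀0.15, A = 0.0176715 in², y = 0.275 in, Ī = 0.0000248505 in⁴.
Centroid: ȳ = ΣA·y / ΣA = 6.75788 in.
Transfer each piece to the horizontal centroidal axis using Ī + A·d² with d = y − 6.75788:
  bottom flange: d = -6.48288 in → contributes +240.543 in⁴
  web: d = -0.00787909 in → contributes +39.7215 in⁴
  top flange: d = 6.46712 in → contributes +239.375 in⁴
  hole: d = -6.48288 in → contributes −0.742716 in⁴
Total I = 518.897 in⁴.

Ix ≈ 518.9 in⁴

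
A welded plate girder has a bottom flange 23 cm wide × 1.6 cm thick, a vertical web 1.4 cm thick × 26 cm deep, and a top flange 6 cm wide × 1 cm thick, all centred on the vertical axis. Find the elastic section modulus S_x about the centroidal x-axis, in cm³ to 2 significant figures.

Treat the section as a set of non-overlapping primitives; coordinates are from the bounding-box lower-left.
Bottom plate: 23 × 1.6, A = 36.8 cm², y = 0.8 cm, Ī = 7.851 cm⁴.
Web plate: 1.4 × 26, A = 36.4 cm², y = 14.6 cm, Ī = 2 051 cm⁴.
Top plate: 6 × 1, A = 6 cm², y = 28.1 cm, Ī = 0.5 cm⁴.
Centroid: ȳ = ΣA·y / ΣA = 9.211 cm.
Transfer each piece to the centroidal x-axis using Ī + A·d² with d = y − 9.211:
  bottom plate: d = -8.411 cm → contributes +2 611 cm⁴
  web plate: d = 5.389 cm → contributes +3 108 cm⁴
  top plate: d = 18.89 cm → contributes +2 141 cm⁴
Total I = 7 860 cm⁴.
Extreme fibre distance c = 19.39 cm; S = I/c = 405.4 cm³.

S_x ≈ 410 cm³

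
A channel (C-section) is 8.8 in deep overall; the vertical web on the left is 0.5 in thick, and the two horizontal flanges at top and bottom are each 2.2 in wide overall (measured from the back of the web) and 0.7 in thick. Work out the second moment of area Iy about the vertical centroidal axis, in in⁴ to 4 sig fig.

Break the section into simple shapes (no overlaps), measuring from the bottom-left corner of the bounding box.
Web: 0.5 × 8.8, A = 4.4 in², x = 0.25 in, Ī = 0.0916667 in⁴.
Top flange (beyond web): 1.7 × 0.7, A = 1.19 in², x = 1.35 in, Ī = 0.286592 in⁴.
Bottom flange (beyond web): 1.7 × 0.7, A = 1.19 in², x = 1.35 in, Ī = 0.286592 in⁴.
Centroid: x̄ = ΣA·x / ΣA = 0.636136 in.
Transfer each piece to the vertical centroidal axis using Ī + A·d² with d = x − 0.636136:
  web: d = -0.386136 in → contributes +0.74771 in⁴
  top flange (beyond web): d = 0.713864 in → contributes +0.893018 in⁴
  bottom flange (beyond web): d = 0.713864 in → contributes +0.893018 in⁴
Total I = 2.53375 in⁴.

Iy ≈ 2.534 in⁴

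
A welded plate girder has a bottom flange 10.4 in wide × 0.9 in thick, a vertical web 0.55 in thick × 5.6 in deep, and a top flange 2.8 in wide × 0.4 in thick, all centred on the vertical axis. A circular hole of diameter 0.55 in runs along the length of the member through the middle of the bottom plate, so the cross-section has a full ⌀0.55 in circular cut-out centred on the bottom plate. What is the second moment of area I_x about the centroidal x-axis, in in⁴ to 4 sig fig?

Decompose the section into non-overlapping parts with the origin at the bottom-left of its bounding rectangle.
Bottom plate: 10.4 × 0.9, A = 9.36 in², y = 0.45 in, Ī = 0.6318 in⁴.
Web plate: 0.55 × 5.6, A = 3.08 in², y = 3.7 in, Ī = 8.04907 in⁴.
Top plate: 2.8 × 0.4, A = 1.12 in², y = 6.7 in, Ī = 0.0149333 in⁴.
Hole (subtracted): ⌀0.55, A = 0.237583 in², y = 0.45 in, Ī = 0.0044918 in⁴.
Centroid: ȳ = ΣA·y / ΣA = 1.7268 in.
Transfer each piece to the centroidal x-axis using Ī + A·d² with d = y − 1.7268:
  bottom plate: d = -1.2768 in → contributes +15.8905 in⁴
  web plate: d = 1.9732 in → contributes +20.0412 in⁴
  top plate: d = 4.9732 in → contributes +27.7156 in⁴
  hole: d = -1.2768 in → contributes −0.391801 in⁴
Total I = 63.2555 in⁴.

I_x ≈ 63.26 in⁴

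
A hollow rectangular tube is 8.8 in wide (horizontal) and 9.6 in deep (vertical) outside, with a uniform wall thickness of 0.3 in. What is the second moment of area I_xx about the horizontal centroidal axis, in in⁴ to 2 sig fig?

Treat the section as a set of non-overlapping primitives; coordinates are from the bounding-box lower-left.
Outer rectangle: 8.8 × 9.6, A = 84.48 in², y = 4.8 in, Ī = 648.8 in⁴.
Inner void (subtracted): 8.2 × 9, A = 73.8 in², y = 4.8 in, Ī = 498.2 in⁴.
By symmetry the centroid is at mid-height, ȳ = 4.8 in.
All pieces are centred on the horizontal centroidal axis, so I = ΣĪ (holes subtracted) = 150.7 in⁴.

I_xx ≈ 150 in⁴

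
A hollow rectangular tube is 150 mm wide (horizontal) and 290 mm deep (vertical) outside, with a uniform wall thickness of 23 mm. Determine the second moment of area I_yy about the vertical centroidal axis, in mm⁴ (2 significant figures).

I_yy ≈ 5.9 × 10⁷ mm⁴

Decompose the section into non-overlapping parts with the origin at the bottom-left of its bounding rectangle.
Outer rectangle: 150 × 290, A = 43 500 mm², x = 75 mm, Ī = 81 562 500 mm⁴.
Inner void (subtracted): 104 × 244, A = 25 376 mm², x = 75 mm, Ī = 22 872 235 mm⁴.
By symmetry the centroid is at mid-width, x̄ = 75 mm.
All pieces are centred on the vertical centroidal axis, so I = ΣĪ (holes subtracted) = 58 690 265 mm⁴.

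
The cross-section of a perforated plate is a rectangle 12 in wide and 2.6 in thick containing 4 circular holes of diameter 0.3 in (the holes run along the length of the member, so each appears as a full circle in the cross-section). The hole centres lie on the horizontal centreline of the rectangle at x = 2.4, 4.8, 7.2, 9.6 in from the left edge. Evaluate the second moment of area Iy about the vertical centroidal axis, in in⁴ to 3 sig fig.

Iy ≈ 372 in⁴

Split into non-overlapping primitives; take the origin at the lower-left of the bounding box.
Plate: 12 × 2.6, A = 31.2 in², x = 6 in, Ī = 374.4 in⁴.
Hole 1 (subtracted): ⌀0.3, A = 0.070686 in², x = 2.4 in, Ī = 0.00039761 in⁴.
Hole 2 (subtracted): ⌀0.3, A = 0.070686 in², x = 4.8 in, Ī = 0.00039761 in⁴.
Hole 3 (subtracted): ⌀0.3, A = 0.070686 in², x = 7.2 in, Ī = 0.00039761 in⁴.
Hole 4 (subtracted): ⌀0.3, A = 0.070686 in², x = 9.6 in, Ī = 0.00039761 in⁴.
By symmetry the centroid is at mid-width, x̄ = 6 in.
Transfer each piece to the vertical centroidal axis using Ī + A·d² with d = x − 6:
  plate: d = 0 in → contributes +374.4 in⁴
  hole 1: d = -3.6 in → contributes −0.91649 in⁴
  hole 2: d = -1.2 in → contributes −0.10219 in⁴
  hole 3: d = 1.2 in → contributes −0.10219 in⁴
  hole 4: d = 3.6 in → contributes −0.91649 in⁴
Total I = 372.36 in⁴.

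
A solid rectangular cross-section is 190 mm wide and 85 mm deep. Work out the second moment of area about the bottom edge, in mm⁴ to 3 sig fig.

I_base ≈ 3.89 × 10⁷ mm⁴

The section: 190 × 85, A = 16 150 mm², y = 42.5 mm, Ī = 9 723 646 mm⁴.
Transfer it to a horizontal axis along the bottom face using Ī + A·d² with d = y − 0:
  the section: d = 42.5 mm → contributes +38 894 583 mm⁴
Total I = 38 894 583 mm⁴.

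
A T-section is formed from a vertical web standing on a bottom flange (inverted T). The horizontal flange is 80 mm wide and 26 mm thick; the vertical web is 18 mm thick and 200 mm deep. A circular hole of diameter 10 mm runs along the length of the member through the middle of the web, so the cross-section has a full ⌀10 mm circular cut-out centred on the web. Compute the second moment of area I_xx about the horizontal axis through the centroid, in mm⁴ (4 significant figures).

Break the section into simple shapes (no overlaps), measuring from the bottom-left corner of the bounding box.
Flange: 80 × 26, A = 2 080 mm², y = 13 mm, Ī = 117 173 mm⁴.
Web: 18 × 200, A = 3 600 mm², y = 126 mm, Ī = 12 000 000 mm⁴.
Hole (subtracted): ⌀10, A = 78.5398 mm², y = 126 mm, Ī = 490.874 mm⁴.
Centroid: ȳ = ΣA·y / ΣA = 84.0395 mm.
Transfer each piece to the horizontal axis through the centroid using Ī + A·d² with d = y − 84.0395:
  flange: d = -71.0395 mm → contributes +10 614 127 mm⁴
  web: d = 41.9605 mm → contributes +18 338 457 mm⁴
  hole: d = 41.9605 mm → contributes −138 775 mm⁴
Total I = 28 813 809 mm⁴.

I_xx ≈ 2.881 × 10⁷ mm⁴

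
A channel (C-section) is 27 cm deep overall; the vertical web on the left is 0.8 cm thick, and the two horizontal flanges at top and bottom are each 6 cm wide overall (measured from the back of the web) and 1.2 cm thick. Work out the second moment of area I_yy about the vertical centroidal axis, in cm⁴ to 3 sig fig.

I_yy ≈ 100 cm⁴

Treat the section as a set of non-overlapping primitives; coordinates are from the bounding-box lower-left.
Web: 0.8 × 27, A = 21.6 cm², x = 0.4 cm, Ī = 1.152 cm⁴.
Top flange (beyond web): 5.2 × 1.2, A = 6.24 cm², x = 3.4 cm, Ī = 14.061 cm⁴.
Bottom flange (beyond web): 5.2 × 1.2, A = 6.24 cm², x = 3.4 cm, Ī = 14.061 cm⁴.
Centroid: x̄ = ΣA·x / ΣA = 1.4986 cm.
Transfer each piece to the vertical centroidal axis using Ī + A·d² with d = x − 1.4986:
  web: d = -1.0986 cm → contributes +27.221 cm⁴
  top flange (beyond web): d = 1.9014 cm → contributes +36.621 cm⁴
  bottom flange (beyond web): d = 1.9014 cm → contributes +36.621 cm⁴
Total I = 100.46 cm⁴.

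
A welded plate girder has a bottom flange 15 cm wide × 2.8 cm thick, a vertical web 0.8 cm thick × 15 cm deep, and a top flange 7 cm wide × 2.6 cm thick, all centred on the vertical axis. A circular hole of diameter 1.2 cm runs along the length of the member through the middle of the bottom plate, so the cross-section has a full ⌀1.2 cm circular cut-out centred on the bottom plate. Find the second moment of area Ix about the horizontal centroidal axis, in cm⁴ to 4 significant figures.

Ix ≈ 4326 cm⁴

Split into non-overlapping primitives; take the origin at the lower-left of the bounding box.
Bottom plate: 15 × 2.8, A = 42 cm², y = 1.4 cm, Ī = 27.44 cm⁴.
Web plate: 0.8 × 15, A = 12 cm², y = 10.3 cm, Ī = 225 cm⁴.
Top plate: 7 × 2.6, A = 18.2 cm², y = 19.1 cm, Ī = 10.2527 cm⁴.
Hole (subtracted): ⌀1.2, A = 1.13097 cm², y = 1.4 cm, Ī = 0.101788 cm⁴.
Centroid: ȳ = ΣA·y / ΣA = 7.43554 cm.
Transfer each piece to the horizontal centroidal axis using Ī + A·d² with d = y − 7.43554:
  bottom plate: d = -6.03554 cm → contributes +1557.41 cm⁴
  web plate: d = 2.86446 cm → contributes +323.462 cm⁴
  top plate: d = 11.6645 cm → contributes +2486.54 cm⁴
  hole: d = -6.03554 cm → contributes −41.3006 cm⁴
Total I = 4326.1 cm⁴.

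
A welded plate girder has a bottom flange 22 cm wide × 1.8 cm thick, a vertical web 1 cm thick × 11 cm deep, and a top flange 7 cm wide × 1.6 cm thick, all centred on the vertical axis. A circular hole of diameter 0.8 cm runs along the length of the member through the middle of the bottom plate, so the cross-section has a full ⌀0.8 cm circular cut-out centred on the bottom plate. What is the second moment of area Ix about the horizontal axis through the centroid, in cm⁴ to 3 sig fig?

Ix ≈ 1640 cm⁴

Decompose the section into non-overlapping parts with the origin at the bottom-left of its bounding rectangle.
Bottom plate: 22 × 1.8, A = 39.6 cm², y = 0.9 cm, Ī = 10.692 cm⁴.
Web plate: 1 × 11, A = 11 cm², y = 7.3 cm, Ī = 110.92 cm⁴.
Top plate: 7 × 1.6, A = 11.2 cm², y = 13.6 cm, Ī = 2.3893 cm⁴.
Hole (subtracted): ⌀0.8, A = 0.50265 cm², y = 0.9 cm, Ī = 0.020106 cm⁴.
Centroid: ȳ = ΣA·y / ΣA = 4.369 cm.
Transfer each piece to the horizontal axis through the centroid using Ī + A·d² with d = y − 4.369:
  bottom plate: d = -3.469 cm → contributes +487.23 cm⁴
  web plate: d = 2.931 cm → contributes +205.42 cm⁴
  top plate: d = 9.231 cm → contributes +956.76 cm⁴
  hole: d = -3.469 cm → contributes −6.069 cm⁴
Total I = 1643.3 cm⁴.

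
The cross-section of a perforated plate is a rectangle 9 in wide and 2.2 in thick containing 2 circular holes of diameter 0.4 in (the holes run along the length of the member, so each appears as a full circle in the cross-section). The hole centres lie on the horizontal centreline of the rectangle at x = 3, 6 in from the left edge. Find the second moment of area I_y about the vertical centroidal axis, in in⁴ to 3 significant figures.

I_y ≈ 133 in⁴

Treat the section as a set of non-overlapping primitives; coordinates are from the bounding-box lower-left.
Plate: 9 × 2.2, A = 19.8 in², x = 4.5 in, Ī = 133.65 in⁴.
Hole 1 (subtracted): ⌀0.4, A = 0.12566 in², x = 3 in, Ī = 0.0012566 in⁴.
Hole 2 (subtracted): ⌀0.4, A = 0.12566 in², x = 6 in, Ī = 0.0012566 in⁴.
By symmetry the centroid is at mid-width, x̄ = 4.5 in.
Transfer each piece to the vertical centroidal axis using Ī + A·d² with d = x − 4.5:
  plate: d = 0 in → contributes +133.65 in⁴
  hole 1: d = -1.5 in → contributes −0.284 in⁴
  hole 2: d = 1.5 in → contributes −0.284 in⁴
Total I = 133.08 in⁴.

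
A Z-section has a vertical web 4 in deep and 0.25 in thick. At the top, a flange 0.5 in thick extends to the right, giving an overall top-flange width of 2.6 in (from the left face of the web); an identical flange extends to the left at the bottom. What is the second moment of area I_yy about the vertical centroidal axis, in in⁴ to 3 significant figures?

Decompose the section into non-overlapping parts with the origin at the bottom-left of its bounding rectangle.
Web: 0.25 × 4, A = 1 in², x = 2.475 in, Ī = 0.0052083 in⁴.
Top flange (beyond web): 2.35 × 0.5, A = 1.175 in², x = 3.775 in, Ī = 0.54074 in⁴.
Bottom flange (beyond web): 2.35 × 0.5, A = 1.175 in², x = 1.175 in, Ī = 0.54074 in⁴.
Centroid: x̄ = ΣA·x / ΣA = 2.475 in.
Transfer each piece to the vertical centroidal axis using Ī + A·d² with d = x − 2.475:
  web: d = 0 in → contributes +0.0052083 in⁴
  top flange (beyond web): d = 1.3 in → contributes +2.5265 in⁴
  bottom flange (beyond web): d = -1.3 in → contributes +2.5265 in⁴
Total I = 5.0582 in⁴.

I_yy ≈ 5.06 in⁴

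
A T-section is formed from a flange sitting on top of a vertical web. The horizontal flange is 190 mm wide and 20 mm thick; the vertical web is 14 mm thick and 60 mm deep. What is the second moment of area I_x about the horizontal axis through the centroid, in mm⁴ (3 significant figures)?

I_x ≈ 1.48 × 10⁶ mm⁴

Split into non-overlapping primitives; take the origin at the lower-left of the bounding box.
Flange: 190 × 20, A = 3 800 mm², y = 70 mm, Ī = 126 667 mm⁴.
Web: 14 × 60, A = 840 mm², y = 30 mm, Ī = 252 000 mm⁴.
Centroid: ȳ = ΣA·y / ΣA = 62.759 mm.
Transfer each piece to the horizontal axis through the centroid using Ī + A·d² with d = y − 62.759:
  flange: d = 7.2414 mm → contributes +325 929 mm⁴
  web: d = -32.759 mm → contributes +1 153 427 mm⁴
Total I = 1 479 356 mm⁴.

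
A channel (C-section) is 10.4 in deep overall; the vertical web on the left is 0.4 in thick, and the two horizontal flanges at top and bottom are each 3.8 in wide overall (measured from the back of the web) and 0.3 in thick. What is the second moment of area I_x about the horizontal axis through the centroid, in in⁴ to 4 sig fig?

Break the section into simple shapes (no overlaps), measuring from the bottom-left corner of the bounding box.
Web: 0.4 × 10.4, A = 4.16 in², y = 5.2 in, Ī = 37.4955 in⁴.
Top flange (beyond web): 3.4 × 0.3, A = 1.02 in², y = 10.25 in, Ī = 0.00765 in⁴.
Bottom flange (beyond web): 3.4 × 0.3, A = 1.02 in², y = 0.15 in, Ī = 0.00765 in⁴.
By symmetry the centroid is at mid-height, ȳ = 5.2 in.
Transfer each piece to the horizontal axis through the centroid using Ī + A·d² with d = y − 5.2:
  web: d = 0 in → contributes +37.4955 in⁴
  top flange (beyond web): d = 5.05 in → contributes +26.0202 in⁴
  bottom flange (beyond web): d = -5.05 in → contributes +26.0202 in⁴
Total I = 89.5359 in⁴.

I_x ≈ 89.54 in⁴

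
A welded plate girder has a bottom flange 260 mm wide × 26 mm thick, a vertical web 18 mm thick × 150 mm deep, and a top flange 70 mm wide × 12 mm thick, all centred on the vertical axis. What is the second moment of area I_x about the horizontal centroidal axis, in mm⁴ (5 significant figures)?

Break the section into simple shapes (no overlaps), measuring from the bottom-left corner of the bounding box.
Bottom plate: 260 × 26, A = 6 760 mm², y = 13 mm, Ī = 380813.3 mm⁴.
Web plate: 18 × 150, A = 2 700 mm², y = 101 mm, Ī = 5 062 500 mm⁴.
Top plate: 70 × 12, A = 840 mm², y = 182 mm, Ī = 10 080 mm⁴.
Centroid: ȳ = ΣA·y / ΣA = 49.85049 mm.
Transfer each piece to the horizontal centroidal axis using Ī + A·d² with d = y − 49.85049:
  bottom plate: d = -36.85049 mm → contributes +9 560 611 mm⁴
  web plate: d = 51.14951 mm → contributes +12 126 437 mm⁴
  top plate: d = 132.1495 mm → contributes +14 679 415 mm⁴
Total I = 36 366 463 mm⁴.

I_x ≈ 3.6366 × 10⁷ mm⁴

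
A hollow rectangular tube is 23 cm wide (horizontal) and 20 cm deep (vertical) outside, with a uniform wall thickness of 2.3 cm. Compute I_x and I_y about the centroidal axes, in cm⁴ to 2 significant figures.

I_x ≈ 9700 cm⁴, I_y ≈ 1.2 × 10⁴ cm⁴

Break the section into simple shapes (no overlaps), measuring from the bottom-left corner of the bounding box.
Outer rectangle: 23 × 20, A = 460 cm², y = 10 cm, Ī = 15 333 cm⁴.
Inner void (subtracted): 18.4 × 15.4, A = 283.4 cm², y = 10 cm, Ī = 5 600 cm⁴.
By symmetry the centroid is at mid-height, ȳ = 10 cm.
All pieces are centred on the centroidal x-axis, so I = ΣĪ (holes subtracted) = 9 733 cm⁴.
Repeating about the centroidal y-axis gives I_y = 12 284 cm⁴.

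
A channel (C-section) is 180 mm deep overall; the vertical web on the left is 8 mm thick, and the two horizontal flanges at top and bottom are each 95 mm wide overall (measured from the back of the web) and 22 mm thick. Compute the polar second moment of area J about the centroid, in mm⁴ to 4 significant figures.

Split into non-overlapping primitives; take the origin at the lower-left of the bounding box.
Web: 8 × 180, A = 1 440 mm², y = 90 mm, Ī = 3 888 000 mm⁴.
Top flange (beyond web): 87 × 22, A = 1 914 mm², y = 169 mm, Ī = 77 198 mm⁴.
Bottom flange (beyond web): 87 × 22, A = 1 914 mm², y = 11 mm, Ī = 77 198 mm⁴.
By symmetry the centroid is at mid-height, ȳ = 90 mm.
Transfer each piece to the centroidal x-axis using Ī + A·d² with d = y − 90:
  web: d = 0 mm → contributes +3 888 000 mm⁴
  top flange (beyond web): d = 79 mm → contributes +12 022 472 mm⁴
  bottom flange (beyond web): d = -79 mm → contributes +12 022 472 mm⁴
Total I = 27 932 944 mm⁴.
For the y-axis: x̄ = 38.5159 mm.
Repeating about the centroidal y-axis gives I_y = 4 783 082 mm⁴.
Polar second moment: J = I_x + I_y = 32 716 026 mm⁴.

J ≈ 3.272 × 10⁷ mm⁴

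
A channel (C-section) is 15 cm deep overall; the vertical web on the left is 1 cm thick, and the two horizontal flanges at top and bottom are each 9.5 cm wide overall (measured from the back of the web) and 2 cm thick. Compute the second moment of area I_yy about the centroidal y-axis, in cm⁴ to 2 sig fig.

Break the section into simple shapes (no overlaps), measuring from the bottom-left corner of the bounding box.
Web: 1 × 15, A = 15 cm², x = 0.5 cm, Ī = 1.25 cm⁴.
Top flange (beyond web): 8.5 × 2, A = 17 cm², x = 5.25 cm, Ī = 102.4 cm⁴.
Bottom flange (beyond web): 8.5 × 2, A = 17 cm², x = 5.25 cm, Ī = 102.4 cm⁴.
Centroid: x̄ = ΣA·x / ΣA = 3.796 cm.
Transfer each piece to the centroidal y-axis using Ī + A·d² with d = x − 3.796:
  web: d = -3.296 cm → contributes +164.2 cm⁴
  top flange (beyond web): d = 1.454 cm → contributes +138.3 cm⁴
  bottom flange (beyond web): d = 1.454 cm → contributes +138.3 cm⁴
Total I = 440.8 cm⁴.

I_yy ≈ 440 cm⁴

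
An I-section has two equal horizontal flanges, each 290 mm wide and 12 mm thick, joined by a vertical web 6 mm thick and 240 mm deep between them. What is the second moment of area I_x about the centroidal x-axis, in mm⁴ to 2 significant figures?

I_x ≈ 1.2 × 10⁸ mm⁴

Break the section into simple shapes (no overlaps), measuring from the bottom-left corner of the bounding box.
Bottom flange: 290 × 12, A = 3 480 mm², y = 6 mm, Ī = 41 760 mm⁴.
Web: 6 × 240, A = 1 440 mm², y = 132 mm, Ī = 6 912 000 mm⁴.
Top flange: 290 × 12, A = 3 480 mm², y = 258 mm, Ī = 41 760 mm⁴.
By symmetry the centroid is at mid-height, ȳ = 132 mm.
Transfer each piece to the centroidal x-axis using Ī + A·d² with d = y − 132:
  bottom flange: d = -126 mm → contributes +55 290 240 mm⁴
  web: d = 0 mm → contributes +6 912 000 mm⁴
  top flange: d = 126 mm → contributes +55 290 240 mm⁴
Total I = 117 492 480 mm⁴.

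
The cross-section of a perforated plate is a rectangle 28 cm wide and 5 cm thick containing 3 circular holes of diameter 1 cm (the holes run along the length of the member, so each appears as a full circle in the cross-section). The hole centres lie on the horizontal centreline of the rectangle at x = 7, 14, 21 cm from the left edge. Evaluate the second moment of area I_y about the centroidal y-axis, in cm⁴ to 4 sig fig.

I_y ≈ 9070 cm⁴

Decompose the section into non-overlapping parts with the origin at the bottom-left of its bounding rectangle.
Plate: 28 × 5, A = 140 cm², x = 14 cm, Ī = 9146.67 cm⁴.
Hole 1 (subtracted): ⌀1, A = 0.785398 cm², x = 7 cm, Ī = 0.0490874 cm⁴.
Hole 2 (subtracted): ⌀1, A = 0.785398 cm², x = 14 cm, Ī = 0.0490874 cm⁴.
Hole 3 (subtracted): ⌀1, A = 0.785398 cm², x = 21 cm, Ī = 0.0490874 cm⁴.
By symmetry the centroid is at mid-width, x̄ = 14 cm.
Transfer each piece to the centroidal y-axis using Ī + A·d² with d = x − 14:
  plate: d = 0 cm → contributes +9146.67 cm⁴
  hole 1: d = -7 cm → contributes −38.5336 cm⁴
  hole 2: d = 0 cm → contributes −0.0490874 cm⁴
  hole 3: d = 7 cm → contributes −38.5336 cm⁴
Total I = 9069.55 cm⁴.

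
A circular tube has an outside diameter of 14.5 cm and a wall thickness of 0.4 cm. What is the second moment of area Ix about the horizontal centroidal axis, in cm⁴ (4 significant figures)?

Ix ≈ 440.7 cm⁴

Split into non-overlapping primitives; take the origin at the lower-left of the bounding box.
Outer circle: ⌀14.5, A = 165.13 cm², y = 7.25 cm, Ī = 2169.91 cm⁴.
Bore (subtracted): ⌀13.7, A = 147.411 cm², y = 7.25 cm, Ī = 1729.23 cm⁴.
By symmetry the centroid is at mid-height, ȳ = 7.25 cm.
All pieces are centred on the horizontal centroidal axis, so I = ΣĪ (holes subtracted) = 440.683 cm⁴.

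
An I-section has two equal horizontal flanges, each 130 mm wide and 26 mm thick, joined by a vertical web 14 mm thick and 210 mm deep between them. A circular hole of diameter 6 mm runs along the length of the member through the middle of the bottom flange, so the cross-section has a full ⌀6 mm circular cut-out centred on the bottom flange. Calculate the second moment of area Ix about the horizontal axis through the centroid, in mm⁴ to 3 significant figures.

Break the section into simple shapes (no overlaps), measuring from the bottom-left corner of the bounding box.
Bottom flange: 130 × 26, A = 3 380 mm², y = 13 mm, Ī = 190 407 mm⁴.
Web: 14 × 210, A = 2 940 mm², y = 131 mm, Ī = 10 804 500 mm⁴.
Top flange: 130 × 26, A = 3 380 mm², y = 249 mm, Ī = 190 407 mm⁴.
Hole (subtracted): ⌀6, A = 28.274 mm², y = 13 mm, Ī = 63.617 mm⁴.
Centroid: ȳ = ΣA·y / ΣA = 131.34 mm.
Transfer each piece to the horizontal axis through the centroid using Ī + A·d² with d = y − 131.34:
  bottom flange: d = -118.34 mm → contributes +47 529 098 mm⁴
  web: d = -0.34496 mm → contributes +10 804 850 mm⁴
  top flange: d = 117.66 mm → contributes +46 978 760 mm⁴
  hole: d = -118.34 mm → contributes −396 061 mm⁴
Total I = 104 916 647 mm⁴.

Ix ≈ 1.05 × 10⁸ mm⁴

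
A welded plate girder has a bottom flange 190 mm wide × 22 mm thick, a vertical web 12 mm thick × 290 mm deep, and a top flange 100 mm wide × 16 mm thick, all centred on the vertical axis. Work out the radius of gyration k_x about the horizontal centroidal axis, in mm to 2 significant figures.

Split into non-overlapping primitives; take the origin at the lower-left of the bounding box.
Bottom plate: 190 × 22, A = 4 180 mm², y = 11 mm, Ī = 168 593 mm⁴.
Web plate: 12 × 290, A = 3 480 mm², y = 167 mm, Ī = 24 389 000 mm⁴.
Top plate: 100 × 16, A = 1 600 mm², y = 320 mm, Ī = 34 133 mm⁴.
Centroid: ȳ = ΣA·y / ΣA = 123 mm.
Transfer each piece to the horizontal centroidal axis using Ī + A·d² with d = y − 123:
  bottom plate: d = -112 mm → contributes +52 618 693 mm⁴
  web plate: d = 43.98 mm → contributes +31 120 990 mm⁴
  top plate: d = 197 mm → contributes +62 117 641 mm⁴
Total I = 145 857 324 mm⁴.
Radius of gyration: k = √(I/A) = √(145 857 324 / 9 260) = 125.5 mm.

k_x ≈ 130 mm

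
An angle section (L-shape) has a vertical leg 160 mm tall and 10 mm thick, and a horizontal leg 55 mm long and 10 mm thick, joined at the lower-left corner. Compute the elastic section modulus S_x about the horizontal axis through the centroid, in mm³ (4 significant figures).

S_x ≈ 5.590 × 10⁴ mm³

Decompose the section into non-overlapping parts with the origin at the bottom-left of its bounding rectangle.
Vertical leg: 10 × 160, A = 1 600 mm², y = 80 mm, Ī = 3 413 333 mm⁴.
Horizontal leg (remainder): 45 × 10, A = 450 mm², y = 5 mm, Ī = 3 750 mm⁴.
Centroid: ȳ = ΣA·y / ΣA = 63.5366 mm.
Transfer each piece to the horizontal axis through the centroid using Ī + A·d² with d = y − 63.5366:
  vertical leg: d = 16.4634 mm → contributes +3 847 004 mm⁴
  horizontal leg (remainder): d = -58.5366 mm → contributes +1 545 689 mm⁴
Total I = 5 392 693 mm⁴.
Extreme fibre distance c = 96.4634 mm; S = I/c = 55 904 mm³.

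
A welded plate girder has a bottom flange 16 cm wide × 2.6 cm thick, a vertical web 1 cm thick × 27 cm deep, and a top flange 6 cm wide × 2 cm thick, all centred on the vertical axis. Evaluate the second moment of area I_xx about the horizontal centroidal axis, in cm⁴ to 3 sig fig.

Break the section into simple shapes (no overlaps), measuring from the bottom-left corner of the bounding box.
Bottom plate: 16 × 2.6, A = 41.6 cm², y = 1.3 cm, Ī = 23.435 cm⁴.
Web plate: 1 × 27, A = 27 cm², y = 16.1 cm, Ī = 1640.3 cm⁴.
Top plate: 6 × 2, A = 12 cm², y = 30.6 cm, Ī = 4 cm⁴.
Centroid: ȳ = ΣA·y / ΣA = 10.62 cm.
Transfer each piece to the horizontal centroidal axis using Ī + A·d² with d = y − 10.62:
  bottom plate: d = -9.3201 cm → contributes +3 637 cm⁴
  web plate: d = 5.4799 cm → contributes +2 451 cm⁴
  top plate: d = 19.98 cm → contributes +4794.4 cm⁴
Total I = 10 882 cm⁴.

I_xx ≈ 1.09 × 10⁴ cm⁴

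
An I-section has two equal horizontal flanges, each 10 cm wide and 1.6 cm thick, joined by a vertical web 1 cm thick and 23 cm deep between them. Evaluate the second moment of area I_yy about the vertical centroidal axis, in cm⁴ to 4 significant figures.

I_yy ≈ 268.6 cm⁴

Treat the section as a set of non-overlapping primitives; coordinates are from the bounding-box lower-left.
Bottom flange: 10 × 1.6, A = 16 cm², x = 5 cm, Ī = 133.333 cm⁴.
Web: 1 × 23, A = 23 cm², x = 5 cm, Ī = 1.91667 cm⁴.
Top flange: 10 × 1.6, A = 16 cm², x = 5 cm, Ī = 133.333 cm⁴.
By symmetry the centroid is at mid-width, x̄ = 5 cm.
All pieces are centred on the vertical centroidal axis, so I = ΣĪ = 268.583 cm⁴.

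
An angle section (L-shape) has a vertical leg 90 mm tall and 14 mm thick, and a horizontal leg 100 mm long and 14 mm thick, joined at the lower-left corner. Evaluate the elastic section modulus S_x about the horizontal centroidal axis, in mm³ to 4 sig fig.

Split into non-overlapping primitives; take the origin at the lower-left of the bounding box.
Vertical leg: 14 × 90, A = 1 260 mm², y = 45 mm, Ī = 850 500 mm⁴.
Horizontal leg (remainder): 86 × 14, A = 1 204 mm², y = 7 mm, Ī = 19665.3 mm⁴.
Centroid: ȳ = ΣA·y / ΣA = 26.4318 mm.
Transfer each piece to the horizontal centroidal axis using Ī + A·d² with d = y − 26.4318:
  vertical leg: d = 18.5682 mm → contributes +1 284 919 mm⁴
  horizontal leg (remainder): d = -19.4318 mm → contributes +474 290 mm⁴
Total I = 1 759 210 mm⁴.
Extreme fibre distance c = 63.5682 mm; S = I/c = 27674.4 mm³.

S_x ≈ 2.767 × 10⁴ mm³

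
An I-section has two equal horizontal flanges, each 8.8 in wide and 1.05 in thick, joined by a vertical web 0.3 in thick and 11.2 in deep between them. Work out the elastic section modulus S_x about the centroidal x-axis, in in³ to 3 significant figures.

S_x ≈ 110 in³

Break the section into simple shapes (no overlaps), measuring from the bottom-left corner of the bounding box.
Bottom flange: 8.8 × 1.05, A = 9.24 in², y = 0.525 in, Ī = 0.84893 in⁴.
Web: 0.3 × 11.2, A = 3.36 in², y = 6.65 in, Ī = 35.123 in⁴.
Top flange: 8.8 × 1.05, A = 9.24 in², y = 12.775 in, Ī = 0.84893 in⁴.
By symmetry the centroid is at mid-height, ȳ = 6.65 in.
Transfer each piece to the centroidal x-axis using Ī + A·d² with d = y − 6.65:
  bottom flange: d = -6.125 in → contributes +347.49 in⁴
  web: d = 0 in → contributes +35.123 in⁴
  top flange: d = 6.125 in → contributes +347.49 in⁴
Total I = 730.11 in⁴.
Extreme fibre distance c = 6.65 in; S = I/c = 109.79 in³.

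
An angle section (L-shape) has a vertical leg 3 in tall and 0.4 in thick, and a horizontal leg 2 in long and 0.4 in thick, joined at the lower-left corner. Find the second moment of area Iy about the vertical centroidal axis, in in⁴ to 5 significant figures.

Treat the section as a set of non-overlapping primitives; coordinates are from the bounding-box lower-left.
Vertical leg: 0.4 × 3, A = 1.2 in², x = 0.2 in, Ī = 0.016 in⁴.
Horizontal leg (remainder): 1.6 × 0.4, A = 0.64 in², x = 1.2 in, Ī = 0.1365333 in⁴.
Centroid: x̄ = ΣA·x / ΣA = 0.5478261 in.
Transfer each piece to the vertical centroidal axis using Ī + A·d² with d = x − 0.5478261:
  vertical leg: d = -0.3478261 in → contributes +0.1611796 in⁴
  horizontal leg (remainder): d = 0.6521739 in → contributes +0.4087451 in⁴
Total I = 0.5699246 in⁴.

Iy ≈ 0.56992 in⁴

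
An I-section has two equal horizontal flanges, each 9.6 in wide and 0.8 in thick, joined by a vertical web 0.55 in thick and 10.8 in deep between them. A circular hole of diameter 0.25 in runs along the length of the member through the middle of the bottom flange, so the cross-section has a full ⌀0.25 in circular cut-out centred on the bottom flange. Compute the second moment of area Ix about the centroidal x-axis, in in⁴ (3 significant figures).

Ix ≈ 574 in⁴

Decompose the section into non-overlapping parts with the origin at the bottom-left of its bounding rectangle.
Bottom flange: 9.6 × 0.8, A = 7.68 in², y = 0.4 in, Ī = 0.4096 in⁴.
Web: 0.55 × 10.8, A = 5.94 in², y = 6.2 in, Ī = 57.737 in⁴.
Top flange: 9.6 × 0.8, A = 7.68 in², y = 12 in, Ī = 0.4096 in⁴.
Hole (subtracted): ⌀0.25, A = 0.049087 in², y = 0.4 in, Ī = 0.00019175 in⁴.
Centroid: ȳ = ΣA·y / ΣA = 6.2134 in.
Transfer each piece to the centroidal x-axis using Ī + A·d² with d = y − 6.2134:
  bottom flange: d = -5.8134 in → contributes +259.96 in⁴
  web: d = -0.013397 in → contributes +57.738 in⁴
  top flange: d = 5.7866 in → contributes +257.57 in⁴
  hole: d = -5.8134 in → contributes −1.6591 in⁴
Total I = 573.61 in⁴.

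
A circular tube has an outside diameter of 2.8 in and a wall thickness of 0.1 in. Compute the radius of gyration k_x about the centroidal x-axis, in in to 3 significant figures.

k_x ≈ 0.955 in

Treat the section as a set of non-overlapping primitives; coordinates are from the bounding-box lower-left.
Outer circle: ⌀2.8, A = 6.1575 in², y = 1.4 in, Ī = 3.0172 in⁴.
Bore (subtracted): ⌀2.6, A = 5.3093 in², y = 1.4 in, Ī = 2.2432 in⁴.
By symmetry the centroid is at mid-height, ȳ = 1.4 in.
All pieces are centred on the centroidal x-axis, so I = ΣĪ (holes subtracted) = 0.77401 in⁴.
Radius of gyration: k = √(I/A) = √(0.77401 / 0.84823) = 0.95525 in.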